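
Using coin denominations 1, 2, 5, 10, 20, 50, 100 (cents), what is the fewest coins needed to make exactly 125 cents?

Greedy: take as many of the largest coin as possible, then repeat with the remainder.
125 = 1×100 + 1×20 + 1×5
Total coins = 1 + 1 + 1 = 3

3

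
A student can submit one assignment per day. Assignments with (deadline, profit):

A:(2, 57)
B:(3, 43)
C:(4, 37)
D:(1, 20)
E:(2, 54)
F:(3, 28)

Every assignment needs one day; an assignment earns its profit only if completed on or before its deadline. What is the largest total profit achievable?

191

Profit order: A=57 E=54 B=43 C=37 F=28 D=20
Assign: A→slot 2, E→slot 1, B→slot 3, C→slot 4, F skipped, D skipped.
Slots: [1:E] [2:A] [3:B] [4:C]
Profit = 54 + 57 + 43 + 37 = 191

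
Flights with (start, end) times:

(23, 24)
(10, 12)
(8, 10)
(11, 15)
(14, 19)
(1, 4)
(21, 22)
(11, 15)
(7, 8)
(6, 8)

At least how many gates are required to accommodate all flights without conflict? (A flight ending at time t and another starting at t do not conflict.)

Count concurrent intervals with a sweep; the peak is the room count.
starts: [1, 6, 7, 8, 10, 11, 11, 14, 21, 23]
ends:   [4, 8, 8, 10, 12, 15, 15, 19, 22, 24]
s1→1 e4→0 s6→1 s7→2 e8→1 e8→0 s8→1 e10→0 s10→1 s11→2 s11→3  — peak 3.

3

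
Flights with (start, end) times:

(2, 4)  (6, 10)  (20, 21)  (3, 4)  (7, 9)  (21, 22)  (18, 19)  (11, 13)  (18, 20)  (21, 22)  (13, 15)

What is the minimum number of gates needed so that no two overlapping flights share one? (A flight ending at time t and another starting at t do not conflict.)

2

starts: [2, 3, 6, 7, 11, 13, 18, 18, 20, 21, 21]
ends:   [4, 4, 9, 10, 13, 15, 19, 20, 21, 22, 22]
s2→1 s3→2  — peak 2.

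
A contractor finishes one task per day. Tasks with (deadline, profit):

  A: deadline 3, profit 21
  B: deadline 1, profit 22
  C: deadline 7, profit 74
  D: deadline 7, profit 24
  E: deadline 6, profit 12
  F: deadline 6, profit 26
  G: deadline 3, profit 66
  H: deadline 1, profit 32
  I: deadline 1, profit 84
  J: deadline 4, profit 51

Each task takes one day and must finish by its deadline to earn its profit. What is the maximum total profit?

Profit order: I=84 C=74 G=66 J=51 H=32 F=26 D=24 B=22 A=21 E=12
Assign: I→slot 1, C→slot 7, G→slot 3, J→slot 4, H skipped, F→slot 6, D→slot 5, B skipped, A→slot 2, E skipped.
Slots: [1:I] [2:A] [3:G] [4:J] [5:D] [6:F] [7:C]
Profit = 84 + 21 + 66 + 51 + 24 + 26 + 74 = 346

346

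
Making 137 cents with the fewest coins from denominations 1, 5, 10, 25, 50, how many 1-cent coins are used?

Use the largest denomination that fits, subtract, and repeat.
137 − 2×50→37 − 1×25→12 − 1×10→2 − 2×1→0
Count of 1: 2

2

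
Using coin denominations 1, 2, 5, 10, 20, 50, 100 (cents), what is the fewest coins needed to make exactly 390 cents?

6

390 − 3×100→90 − 1×50→40 − 2×20→0
Total coins = 3 + 1 + 2 = 6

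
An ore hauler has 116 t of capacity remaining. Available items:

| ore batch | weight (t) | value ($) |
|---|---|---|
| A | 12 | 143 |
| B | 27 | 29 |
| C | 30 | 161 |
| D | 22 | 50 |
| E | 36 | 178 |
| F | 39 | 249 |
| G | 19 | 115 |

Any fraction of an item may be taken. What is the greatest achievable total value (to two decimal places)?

Sort by value per unit weight and fill in that order.
Order: A (143/12=11.92) > F (249/39=6.38) > G (115/19=6.05) > C (161/30=5.37) > E (178/36=4.94) > D (50/22=2.27) > B (29/27=1.07)
Fill: take A (12 @ 143) → take F (39 @ 249) → take G (19 @ 115) → take C (30 @ 161) → take 16/36 of E → 79.11; 116/116 used.
Total value = 747.11

747.11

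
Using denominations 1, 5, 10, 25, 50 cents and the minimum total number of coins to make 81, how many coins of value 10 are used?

0

81 − 1×50→31 − 1×25→6 − 1×5→1 − 1×1→0
Count of 10: 0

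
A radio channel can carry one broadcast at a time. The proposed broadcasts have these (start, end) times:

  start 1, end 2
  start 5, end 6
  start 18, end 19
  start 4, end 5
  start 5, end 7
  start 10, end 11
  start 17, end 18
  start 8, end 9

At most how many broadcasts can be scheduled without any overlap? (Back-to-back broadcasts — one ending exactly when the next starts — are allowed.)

By end time: (1,2), (4,5), (5,6), (5,7), (8,9), (10,11), (17,18), (18,19).
Pick (1,2); next start ≥ 2 → (4,5); next start ≥ 5 → (5,6); next start ≥ 6 → (8,9); next start ≥ 9 → (10,11); next start ≥ 11 → (17,18); next start ≥ 18 → (18,19).
Selected 7 broadcasts.

7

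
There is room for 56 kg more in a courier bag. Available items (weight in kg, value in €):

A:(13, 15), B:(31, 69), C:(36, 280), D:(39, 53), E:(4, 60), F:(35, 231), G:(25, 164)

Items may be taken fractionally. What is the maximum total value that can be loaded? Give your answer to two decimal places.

Ratios (sorted): E 15.00, C 7.78, F 6.60, G 6.56, B 2.23, D 1.36, A 1.15
take E (4 @ 60); take C (36 @ 280); take 16/35 of F → 105.60. Capacity used 56/56.
Total value = 445.60

445.60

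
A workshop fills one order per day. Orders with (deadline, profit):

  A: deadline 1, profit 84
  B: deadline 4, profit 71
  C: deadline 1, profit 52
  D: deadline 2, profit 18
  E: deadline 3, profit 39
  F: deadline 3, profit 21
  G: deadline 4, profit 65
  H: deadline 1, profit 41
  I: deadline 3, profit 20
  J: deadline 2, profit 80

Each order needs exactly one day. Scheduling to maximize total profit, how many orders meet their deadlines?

Sort by profit descending; place each in the latest free slot ≤ its deadline.
Profit order: A=84 J=80 B=71 G=65 C=52 H=41 E=39 F=21 I=20 D=18
Assign: A→slot 1, J→slot 2, B→slot 4, G→slot 3, C skipped, H skipped, E skipped, F skipped, I skipped, D skipped.
Slots: [1:A] [2:J] [3:G] [4:B]
4 of 10 scheduled.

4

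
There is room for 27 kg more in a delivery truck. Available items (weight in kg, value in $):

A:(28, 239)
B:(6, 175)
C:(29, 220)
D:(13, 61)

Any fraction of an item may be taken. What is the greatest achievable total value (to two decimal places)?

354.25

Sort by value per unit weight and fill in that order.
Order: B (175/6=29.17) > A (239/28=8.54) > C (220/29=7.59) > D (61/13=4.69)
Fill: take B (6 @ 175) → take 21/28 of A → 179.25; 27/27 used.
Total value = 354.25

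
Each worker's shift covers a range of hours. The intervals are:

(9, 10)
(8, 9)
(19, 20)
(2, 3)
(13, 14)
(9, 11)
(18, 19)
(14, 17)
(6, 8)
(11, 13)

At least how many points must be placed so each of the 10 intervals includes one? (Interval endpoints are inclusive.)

6

Process intervals by earliest right end; each time one isn't hit yet, stab at its right endpoint.
By right end: [2,3]  [6,8]  [8,9]  [9,10]  [9,11]  [11,13]  [13,14]  [14,17]  [18,19]  [19,20]
[2,3] uncovered → point at 3; [6,8] uncovered → point at 8; [9,10] uncovered → point at 10; [11,13] uncovered → point at 13; [14,17] uncovered → point at 17; [18,19] uncovered → point at 19.
Points: 3, 8, 10, 13, 17, 19 (6 total).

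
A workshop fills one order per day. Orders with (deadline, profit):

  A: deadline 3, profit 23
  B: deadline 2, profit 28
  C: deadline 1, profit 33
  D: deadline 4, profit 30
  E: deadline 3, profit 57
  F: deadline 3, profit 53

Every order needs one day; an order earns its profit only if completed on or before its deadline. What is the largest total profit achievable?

173

By profit: E(d3,57), F(d3,53), C(d1,33), D(d4,30), B(d2,28), A(d3,23)
E→slot 3; F→slot 2; C→slot 1; D→slot 4; B skipped; A skipped.
Profit = 33 + 53 + 57 + 30 = 173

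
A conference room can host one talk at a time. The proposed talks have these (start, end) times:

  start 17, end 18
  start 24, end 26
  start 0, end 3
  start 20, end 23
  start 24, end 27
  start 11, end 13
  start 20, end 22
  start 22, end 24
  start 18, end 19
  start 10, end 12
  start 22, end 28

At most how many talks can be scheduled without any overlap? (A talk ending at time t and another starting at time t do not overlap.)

7

Greedy by earliest finish: after sorting by end time, pick each interval compatible with the last pick.
Sorted by end: (0,3)  (10,12)  (11,13)  (17,18)  (18,19)  (20,22)  (20,23)  (22,24)  (24,26)  (24,27)  (22,28)
take (0,3); take (10,12); skip (11,13); take (17,18); take (18,19); take (20,22); take (22,24); take (24,26).
Selected 7 talks.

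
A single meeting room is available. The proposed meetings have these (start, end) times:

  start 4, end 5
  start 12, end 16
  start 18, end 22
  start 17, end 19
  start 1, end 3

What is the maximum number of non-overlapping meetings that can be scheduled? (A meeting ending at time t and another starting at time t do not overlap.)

By end time: (1,3), (4,5), (12,16), (17,19), (18,22).
Pick (1,3); next start ≥ 3 → (4,5); next start ≥ 5 → (12,16); next start ≥ 16 → (17,19).
Selected 4 meetings.

4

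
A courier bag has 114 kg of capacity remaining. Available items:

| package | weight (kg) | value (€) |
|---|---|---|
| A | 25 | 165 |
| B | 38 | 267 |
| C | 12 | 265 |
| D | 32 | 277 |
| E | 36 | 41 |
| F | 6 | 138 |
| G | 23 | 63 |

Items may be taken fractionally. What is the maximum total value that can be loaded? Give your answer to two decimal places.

Greedy by value/weight ratio, highest first.
Ratios (sorted): F 23.00, C 22.08, D 8.66, B 7.03, A 6.60, G 2.74, E 1.14
take F (6 @ 138); take C (12 @ 265); take D (32 @ 277); take B (38 @ 267); take A (25 @ 165); take 1/23 of G → 2.74. Capacity used 114/114.
Total value = 1114.74

1114.74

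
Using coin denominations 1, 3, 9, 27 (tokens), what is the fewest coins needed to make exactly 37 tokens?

3

37 = 1×27 + 1×9 + 1×1
Total coins = 1 + 1 + 1 = 3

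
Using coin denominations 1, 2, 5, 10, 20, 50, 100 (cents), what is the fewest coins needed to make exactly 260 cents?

Use the largest denomination that fits, subtract, and repeat.
260 − 2×100→60 − 1×50→10 − 1×10→0
Total coins = 2 + 1 + 1 = 4

4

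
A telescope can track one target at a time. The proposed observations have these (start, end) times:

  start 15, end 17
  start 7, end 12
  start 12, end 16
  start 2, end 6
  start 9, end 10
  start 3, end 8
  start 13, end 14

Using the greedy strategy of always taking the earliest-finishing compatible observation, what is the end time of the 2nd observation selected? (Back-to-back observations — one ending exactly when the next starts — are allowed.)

10

By end time: (2,6), (3,8), (9,10), (7,12), (13,14), (12,16), (15,17).
Pick (2,6); next start ≥ 6 → (9,10); next start ≥ 10 → (13,14); next start ≥ 14 → (15,17).
Selected: (2,6) (9,10) (13,14) (15,17)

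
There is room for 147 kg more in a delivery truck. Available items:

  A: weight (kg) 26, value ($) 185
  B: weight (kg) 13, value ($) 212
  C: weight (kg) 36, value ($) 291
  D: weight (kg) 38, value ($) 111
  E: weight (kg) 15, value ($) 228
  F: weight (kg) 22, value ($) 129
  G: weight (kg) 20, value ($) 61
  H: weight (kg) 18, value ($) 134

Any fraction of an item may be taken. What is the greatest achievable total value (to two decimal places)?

1230.85

Sort by value per unit weight and fill in that order.
Order: B (212/13=16.31) > E (228/15=15.20) > C (291/36=8.08) > H (134/18=7.44) > A (185/26=7.12) > F (129/22=5.86) > G (61/20=3.05) > D (111/38=2.92)
Fill: take B (13 @ 212) → take E (15 @ 228) → take C (36 @ 291) → take H (18 @ 134) → take A (26 @ 185) → take F (22 @ 129) → take 17/20 of G → 51.85; 147/147 used.
Total value = 1230.85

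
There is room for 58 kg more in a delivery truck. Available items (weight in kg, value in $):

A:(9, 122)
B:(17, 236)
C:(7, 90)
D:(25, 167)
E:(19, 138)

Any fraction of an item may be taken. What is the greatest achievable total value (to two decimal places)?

Greedy by value/weight ratio, highest first.
Order: B (236/17=13.88) > A (122/9=13.56) > C (90/7=12.86) > E (138/19=7.26) > D (167/25=6.68)
Fill: take B (17 @ 236) → take A (9 @ 122) → take C (7 @ 90) → take E (19 @ 138) → take 6/25 of D → 40.08; 58/58 used.
Total value = 626.08

626.08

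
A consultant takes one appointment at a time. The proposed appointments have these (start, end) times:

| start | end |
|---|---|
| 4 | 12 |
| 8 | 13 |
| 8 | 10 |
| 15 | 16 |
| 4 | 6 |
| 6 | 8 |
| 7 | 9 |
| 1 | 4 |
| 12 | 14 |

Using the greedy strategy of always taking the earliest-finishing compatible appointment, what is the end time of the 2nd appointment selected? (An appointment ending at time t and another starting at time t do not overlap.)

Order by finish time; keep every interval that doesn't clash with the previous kept one.
Sorted by end: (1,4)  (4,6)  (6,8)  (7,9)  (8,10)  (4,12)  (8,13)  (12,14)  (15,16)
take (1,4); take (4,6); take (6,8); take (8,10); take (12,14); take (15,16).
Selected: (1,4) (4,6) (6,8) (8,10) (12,14) (15,16)

6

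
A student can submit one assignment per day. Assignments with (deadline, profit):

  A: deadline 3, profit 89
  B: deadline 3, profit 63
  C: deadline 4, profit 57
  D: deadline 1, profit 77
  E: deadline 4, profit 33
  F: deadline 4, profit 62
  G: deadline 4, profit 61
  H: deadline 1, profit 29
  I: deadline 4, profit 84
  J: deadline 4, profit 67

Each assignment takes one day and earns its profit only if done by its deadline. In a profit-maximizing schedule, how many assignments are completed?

4

By profit: A(d3,89), I(d4,84), D(d1,77), J(d4,67), B(d3,63), F(d4,62), G(d4,61), C(d4,57), E(d4,33), H(d1,29)
A→slot 3; I→slot 4; D→slot 1; J→slot 2; B skipped; F skipped; G skipped; C skipped; E skipped; H skipped.
4 of 10 scheduled.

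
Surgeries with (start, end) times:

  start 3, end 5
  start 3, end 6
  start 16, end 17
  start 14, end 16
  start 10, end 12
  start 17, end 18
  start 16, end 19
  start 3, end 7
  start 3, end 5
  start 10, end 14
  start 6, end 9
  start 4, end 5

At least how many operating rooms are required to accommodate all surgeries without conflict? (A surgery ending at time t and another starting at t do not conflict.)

5

Events (time:±→running): 3:+→1 3:+→2 3:+→3 3:+→4 4:+→5 … peak 5.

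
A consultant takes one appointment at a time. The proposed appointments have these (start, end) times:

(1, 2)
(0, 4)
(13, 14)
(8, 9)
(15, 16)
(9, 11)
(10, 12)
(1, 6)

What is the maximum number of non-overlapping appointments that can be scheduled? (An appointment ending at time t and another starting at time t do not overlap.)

5

Order by finish time; keep every interval that doesn't clash with the previous kept one.
Sorted by end: (1,2)  (0,4)  (1,6)  (8,9)  (9,11)  (10,12)  (13,14)  (15,16)
take (1,2); skip (1,6); take (8,9); take (9,11); skip (10,12); take (13,14); take (15,16).
Selected 5 appointments.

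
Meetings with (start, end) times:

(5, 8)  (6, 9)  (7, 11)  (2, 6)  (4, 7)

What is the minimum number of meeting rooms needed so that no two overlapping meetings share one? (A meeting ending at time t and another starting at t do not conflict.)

3

Count concurrent intervals with a sweep; the peak is the room count.
Events (time:±→running): 2:+→1 4:+→2 5:+→3 … peak 3.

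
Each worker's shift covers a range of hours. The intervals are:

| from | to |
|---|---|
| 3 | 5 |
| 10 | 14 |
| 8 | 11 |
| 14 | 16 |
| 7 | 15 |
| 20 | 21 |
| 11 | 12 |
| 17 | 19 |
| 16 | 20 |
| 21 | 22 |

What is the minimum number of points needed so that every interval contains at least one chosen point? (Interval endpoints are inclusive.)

Process intervals by earliest right end; each time one isn't hit yet, stab at its right endpoint.
By right end: [3,5]  [8,11]  [11,12]  [10,14]  [7,15]  [14,16]  [17,19]  [16,20]  [20,21]  [21,22]
[3,5] uncovered → point at 5; [8,11] uncovered → point at 11; [14,16] uncovered → point at 16; [17,19] uncovered → point at 19; [20,21] uncovered → point at 21.
Points: 5, 11, 16, 19, 21 (5 total).

5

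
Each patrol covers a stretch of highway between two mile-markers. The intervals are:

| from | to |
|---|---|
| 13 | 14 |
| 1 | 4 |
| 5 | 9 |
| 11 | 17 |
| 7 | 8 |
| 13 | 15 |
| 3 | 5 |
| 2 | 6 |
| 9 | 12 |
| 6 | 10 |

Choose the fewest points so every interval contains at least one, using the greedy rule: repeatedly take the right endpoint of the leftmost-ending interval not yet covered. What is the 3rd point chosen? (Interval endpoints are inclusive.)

By right end: [1,4]  [3,5]  [2,6]  [7,8]  [5,9]  [6,10]  [9,12]  [13,14]  [13,15]  [11,17]
[1,4] uncovered → point at 4; [7,8] uncovered → point at 8; [9,12] uncovered → point at 12; [13,14] uncovered → point at 14.
Points: 4, 8, 12, 14 (4 total).

12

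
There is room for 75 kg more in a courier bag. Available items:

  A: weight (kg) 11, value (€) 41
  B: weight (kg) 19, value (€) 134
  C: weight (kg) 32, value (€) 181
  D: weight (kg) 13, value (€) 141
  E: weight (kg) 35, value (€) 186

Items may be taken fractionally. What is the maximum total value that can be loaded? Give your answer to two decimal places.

514.46

Sort by value per unit weight and fill in that order.
Ratios (sorted): D 10.85, B 7.05, C 5.66, E 5.31, A 3.73
take D (13 @ 141); take B (19 @ 134); take C (32 @ 181); take 11/35 of E → 58.46. Capacity used 75/75.
Total value = 514.46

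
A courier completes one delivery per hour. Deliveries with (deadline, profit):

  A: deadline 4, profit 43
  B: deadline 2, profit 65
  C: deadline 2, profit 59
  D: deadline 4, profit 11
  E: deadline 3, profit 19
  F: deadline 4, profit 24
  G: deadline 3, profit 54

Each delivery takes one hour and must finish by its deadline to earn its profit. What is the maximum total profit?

Profit order: B=65 C=59 G=54 A=43 F=24 E=19 D=11
Assign: B→slot 2, C→slot 1, G→slot 3, A→slot 4, F skipped, E skipped, D skipped.
Slots: [1:C] [2:B] [3:G] [4:A]
Profit = 59 + 65 + 54 + 43 = 221

221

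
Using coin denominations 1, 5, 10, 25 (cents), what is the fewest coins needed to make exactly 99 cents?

9

99 = 3×25 + 2×10 + 4×1
Total coins = 3 + 2 + 4 = 9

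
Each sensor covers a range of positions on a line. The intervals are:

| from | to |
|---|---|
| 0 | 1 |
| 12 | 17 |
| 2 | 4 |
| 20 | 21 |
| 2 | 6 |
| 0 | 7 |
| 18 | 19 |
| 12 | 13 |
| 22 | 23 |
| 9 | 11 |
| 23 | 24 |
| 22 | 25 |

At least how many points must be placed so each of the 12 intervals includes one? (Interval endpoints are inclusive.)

Process intervals by earliest right end; each time one isn't hit yet, stab at its right endpoint.
By right end: [0,1]  [2,4]  [2,6]  [0,7]  [9,11]  [12,13]  [12,17]  [18,19]  [20,21]  [22,23]  [23,24]  [22,25]
[0,1] uncovered → point at 1; [2,4] uncovered → point at 4; [9,11] uncovered → point at 11; [12,13] uncovered → point at 13; [18,19] uncovered → point at 19; [20,21] uncovered → point at 21; [22,23] uncovered → point at 23.
Points: 1, 4, 11, 13, 19, 21, 23 (7 total).

7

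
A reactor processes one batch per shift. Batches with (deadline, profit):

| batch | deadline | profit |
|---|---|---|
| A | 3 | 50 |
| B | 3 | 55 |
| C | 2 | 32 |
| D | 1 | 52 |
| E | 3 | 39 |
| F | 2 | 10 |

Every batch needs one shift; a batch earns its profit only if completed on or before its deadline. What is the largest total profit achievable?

Profit order: B=55 D=52 A=50 E=39 C=32 F=10
Assign: B→slot 3, D→slot 1, A→slot 2, E skipped, C skipped, F skipped.
Slots: [1:D] [2:A] [3:B]
Profit = 52 + 50 + 55 = 157

157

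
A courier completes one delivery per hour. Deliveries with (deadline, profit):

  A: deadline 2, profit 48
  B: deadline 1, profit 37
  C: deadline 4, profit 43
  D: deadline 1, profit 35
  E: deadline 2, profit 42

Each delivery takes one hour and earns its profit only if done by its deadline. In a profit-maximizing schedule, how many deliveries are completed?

Sort by profit descending; place each in the latest free slot ≤ its deadline.
By profit: A(d2,48), C(d4,43), E(d2,42), B(d1,37), D(d1,35)
A→slot 2; C→slot 4; E→slot 1; B skipped; D skipped.
3 of 5 scheduled.

3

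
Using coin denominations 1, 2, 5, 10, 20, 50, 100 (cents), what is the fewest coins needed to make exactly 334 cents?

334 = 3×100 + 1×20 + 1×10 + 2×2
Total coins = 3 + 1 + 1 + 2 = 7

7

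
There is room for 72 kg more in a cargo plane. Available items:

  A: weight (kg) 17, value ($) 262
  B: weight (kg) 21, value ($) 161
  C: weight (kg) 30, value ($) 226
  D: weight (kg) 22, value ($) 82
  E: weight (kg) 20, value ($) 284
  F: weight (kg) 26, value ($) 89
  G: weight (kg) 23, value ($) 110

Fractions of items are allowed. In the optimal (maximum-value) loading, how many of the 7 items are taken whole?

3

Order: A (262/17=15.41) > E (284/20=14.20) > B (161/21=7.67) > C (226/30=7.53) > G (110/23=4.78) > D (82/22=3.73) > F (89/26=3.42)
Fill: take A (17 @ 262) → take E (20 @ 284) → take B (21 @ 161) → take 14/30 of C → 105.47; 72/72 used.
3 item(s) taken whole; one partial (take 14/30 of C).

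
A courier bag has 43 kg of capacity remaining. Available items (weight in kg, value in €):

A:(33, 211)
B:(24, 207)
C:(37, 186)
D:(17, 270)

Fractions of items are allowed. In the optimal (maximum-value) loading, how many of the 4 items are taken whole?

2

Order: D (270/17=15.88) > B (207/24=8.62) > A (211/33=6.39) > C (186/37=5.03)
Fill: take D (17 @ 270) → take B (24 @ 207) → take 2/33 of A → 12.79; 43/43 used.
2 item(s) taken whole; one partial (take 2/33 of A).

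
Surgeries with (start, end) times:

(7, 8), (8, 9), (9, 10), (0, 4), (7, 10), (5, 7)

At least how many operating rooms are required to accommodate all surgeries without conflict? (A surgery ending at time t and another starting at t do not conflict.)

2

Events (time:±→running): 0:+→1 4:-→0 5:+→1 7:-→0 7:+→1 7:+→2 … peak 2.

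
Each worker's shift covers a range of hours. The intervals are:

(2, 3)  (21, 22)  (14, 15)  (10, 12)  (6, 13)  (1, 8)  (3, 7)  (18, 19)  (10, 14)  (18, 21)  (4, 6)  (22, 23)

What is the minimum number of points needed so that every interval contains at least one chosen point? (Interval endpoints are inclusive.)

Process intervals by earliest right end; each time one isn't hit yet, stab at its right endpoint.
Sorted: [2,3] [4,6] [3,7] [1,8] [10,12] [6,13] [10,14] [14,15] [18,19] [18,21] [21,22] [22,23]
{[2,3]} hit by 3; {[4,6],[3,7],[1,8]} hit by 6; {[10,12],[6,13],[10,14]} hit by 12; {[14,15]} hit by 15; {[18,19],[18,21]} hit by 19; {[21,22],[22,23]} hit by 22.
Points: 3, 6, 12, 15, 19, 22 (6 total).

6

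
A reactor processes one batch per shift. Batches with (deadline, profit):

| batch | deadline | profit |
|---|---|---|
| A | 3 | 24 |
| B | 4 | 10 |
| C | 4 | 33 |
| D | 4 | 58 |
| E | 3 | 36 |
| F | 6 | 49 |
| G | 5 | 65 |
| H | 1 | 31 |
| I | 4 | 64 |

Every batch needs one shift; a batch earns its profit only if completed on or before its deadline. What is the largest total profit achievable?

305

Sort by profit descending; place each in the latest free slot ≤ its deadline.
By profit: G(d5,65), I(d4,64), D(d4,58), F(d6,49), E(d3,36), C(d4,33), H(d1,31), A(d3,24), B(d4,10)
G→slot 5; I→slot 4; D→slot 3; F→slot 6; E→slot 2; C→slot 1; H skipped; A skipped; B skipped.
Profit = 33 + 36 + 58 + 64 + 65 + 49 = 305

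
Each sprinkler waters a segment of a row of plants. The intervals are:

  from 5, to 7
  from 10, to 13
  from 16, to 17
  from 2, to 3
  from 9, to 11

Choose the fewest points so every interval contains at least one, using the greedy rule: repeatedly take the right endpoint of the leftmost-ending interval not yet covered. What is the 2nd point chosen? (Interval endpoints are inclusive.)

7

Sorted: [2,3] [5,7] [9,11] [10,13] [16,17]
{[2,3]} hit by 3; {[5,7]} hit by 7; {[9,11],[10,13]} hit by 11; {[16,17]} hit by 17.
Points: 3, 7, 11, 17 (4 total).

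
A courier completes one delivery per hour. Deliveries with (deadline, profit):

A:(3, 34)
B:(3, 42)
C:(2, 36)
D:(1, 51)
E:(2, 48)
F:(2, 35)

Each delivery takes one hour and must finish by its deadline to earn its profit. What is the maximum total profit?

Profit order: D=51 E=48 B=42 C=36 F=35 A=34
Assign: D→slot 1, E→slot 2, B→slot 3, C skipped, F skipped, A skipped.
Slots: [1:D] [2:E] [3:B]
Profit = 51 + 48 + 42 = 141

141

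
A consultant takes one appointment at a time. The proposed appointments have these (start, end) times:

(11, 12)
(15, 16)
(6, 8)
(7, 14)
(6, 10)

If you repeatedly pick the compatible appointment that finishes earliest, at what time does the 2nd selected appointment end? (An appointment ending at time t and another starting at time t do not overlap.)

Sorted by end: (6,8)  (6,10)  (11,12)  (7,14)  (15,16)
take (6,8); take (11,12); take (15,16).
Selected: (6,8) (11,12) (15,16)

12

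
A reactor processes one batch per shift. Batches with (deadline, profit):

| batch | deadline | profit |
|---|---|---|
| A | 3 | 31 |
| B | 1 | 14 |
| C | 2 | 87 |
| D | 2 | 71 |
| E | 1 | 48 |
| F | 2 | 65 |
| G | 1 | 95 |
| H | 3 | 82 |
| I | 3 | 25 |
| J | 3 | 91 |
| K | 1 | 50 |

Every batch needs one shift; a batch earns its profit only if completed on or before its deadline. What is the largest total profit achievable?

Take jobs in profit order; each goes to the latest open slot no later than its deadline.
By profit: G(d1,95), J(d3,91), C(d2,87), H(d3,82), D(d2,71), F(d2,65), K(d1,50), E(d1,48), A(d3,31), I(d3,25), B(d1,14)
G→slot 1; J→slot 3; C→slot 2; H skipped; D skipped; F skipped; K skipped; E skipped; A skipped; I skipped; B skipped.
Profit = 95 + 87 + 91 = 273

273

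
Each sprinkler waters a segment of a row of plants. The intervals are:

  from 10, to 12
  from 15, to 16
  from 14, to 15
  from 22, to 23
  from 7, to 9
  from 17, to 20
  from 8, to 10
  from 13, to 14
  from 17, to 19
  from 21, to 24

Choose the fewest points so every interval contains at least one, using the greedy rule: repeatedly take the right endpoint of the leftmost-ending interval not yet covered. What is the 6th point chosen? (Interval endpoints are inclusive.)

Sorted: [7,9] [8,10] [10,12] [13,14] [14,15] [15,16] [17,19] [17,20] [22,23] [21,24]
{[7,9],[8,10]} hit by 9; {[10,12]} hit by 12; {[13,14],[14,15]} hit by 14; {[15,16]} hit by 16; {[17,19],[17,20]} hit by 19; {[22,23],[21,24]} hit by 23.
Points: 9, 12, 14, 16, 19, 23 (6 total).

23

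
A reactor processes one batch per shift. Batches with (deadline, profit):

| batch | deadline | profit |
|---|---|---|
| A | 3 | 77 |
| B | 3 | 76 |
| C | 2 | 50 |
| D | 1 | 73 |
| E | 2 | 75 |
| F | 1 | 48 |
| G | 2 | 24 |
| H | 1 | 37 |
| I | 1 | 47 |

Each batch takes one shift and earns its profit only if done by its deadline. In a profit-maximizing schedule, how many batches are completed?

Sort by profit descending; place each in the latest free slot ≤ its deadline.
By profit: A(d3,77), B(d3,76), E(d2,75), D(d1,73), C(d2,50), F(d1,48), I(d1,47), H(d1,37), G(d2,24)
A→slot 3; B→slot 2; E→slot 1; D skipped; C skipped; F skipped; I skipped; H skipped; G skipped.
3 of 9 scheduled.

3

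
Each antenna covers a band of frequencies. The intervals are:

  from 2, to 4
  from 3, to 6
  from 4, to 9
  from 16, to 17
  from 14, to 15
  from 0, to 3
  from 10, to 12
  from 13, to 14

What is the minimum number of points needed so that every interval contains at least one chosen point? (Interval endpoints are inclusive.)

5

Process intervals by earliest right end; each time one isn't hit yet, stab at its right endpoint.
By right end: [0,3]  [2,4]  [3,6]  [4,9]  [10,12]  [13,14]  [14,15]  [16,17]
[0,3] uncovered → point at 3; [4,9] uncovered → point at 9; [10,12] uncovered → point at 12; [13,14] uncovered → point at 14; [16,17] uncovered → point at 17.
Points: 3, 9, 12, 14, 17 (5 total).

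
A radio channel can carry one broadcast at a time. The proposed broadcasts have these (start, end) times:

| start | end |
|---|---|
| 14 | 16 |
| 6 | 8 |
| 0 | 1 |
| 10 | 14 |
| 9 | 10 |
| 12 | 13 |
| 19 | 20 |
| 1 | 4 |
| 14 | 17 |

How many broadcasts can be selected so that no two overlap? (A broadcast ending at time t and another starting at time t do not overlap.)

7

By end time: (0,1), (1,4), (6,8), (9,10), (12,13), (10,14), (14,16), (14,17), (19,20).
Pick (0,1); next start ≥ 1 → (1,4); next start ≥ 4 → (6,8); next start ≥ 8 → (9,10); next start ≥ 10 → (12,13); next start ≥ 13 → (14,16); next start ≥ 16 → (19,20).
Selected 7 broadcasts.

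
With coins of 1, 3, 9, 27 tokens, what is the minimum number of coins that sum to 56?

4

Use the largest denomination that fits, subtract, and repeat.
56 − 2×27→2 − 2×1→0
Total coins = 2 + 2 = 4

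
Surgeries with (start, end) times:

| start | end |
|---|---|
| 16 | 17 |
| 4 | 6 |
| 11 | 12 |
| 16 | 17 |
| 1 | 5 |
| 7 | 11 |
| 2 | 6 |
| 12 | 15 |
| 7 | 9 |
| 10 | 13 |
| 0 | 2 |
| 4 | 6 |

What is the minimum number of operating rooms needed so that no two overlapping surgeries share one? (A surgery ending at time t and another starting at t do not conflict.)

Count concurrent intervals with a sweep; the peak is the room count.
starts: [0, 1, 2, 4, 4, 7, 7, 10, 11, 12, 16, 16]
ends:   [2, 5, 6, 6, 6, 9, 11, 12, 13, 15, 17, 17]
s0→1 s1→2 e2→1 s2→2 s4→3 s4→4  — peak 4.

4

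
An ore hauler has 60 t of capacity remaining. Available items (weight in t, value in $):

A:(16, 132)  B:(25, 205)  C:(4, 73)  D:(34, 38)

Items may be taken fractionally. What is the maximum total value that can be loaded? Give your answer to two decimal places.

426.76

Order: C (73/4=18.25) > A (132/16=8.25) > B (205/25=8.20) > D (38/34=1.12)
Fill: take C (4 @ 73) → take A (16 @ 132) → take B (25 @ 205) → take 15/34 of D → 16.76; 60/60 used.
Total value = 426.76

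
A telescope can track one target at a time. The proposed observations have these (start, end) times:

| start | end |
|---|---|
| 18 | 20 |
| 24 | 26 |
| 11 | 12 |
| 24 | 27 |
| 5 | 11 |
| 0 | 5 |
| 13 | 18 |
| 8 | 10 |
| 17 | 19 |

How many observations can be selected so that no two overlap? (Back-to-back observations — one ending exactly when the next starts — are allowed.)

6

Greedy by earliest finish: after sorting by end time, pick each interval compatible with the last pick.
Sorted by end: (0,5)  (8,10)  (5,11)  (11,12)  (13,18)  (17,19)  (18,20)  (24,26)  (24,27)
take (0,5); take (8,10); skip (5,11); take (11,12); take (13,18); skip (17,19); take (18,20); take (24,26); skip (24,27).
Selected 6 observations.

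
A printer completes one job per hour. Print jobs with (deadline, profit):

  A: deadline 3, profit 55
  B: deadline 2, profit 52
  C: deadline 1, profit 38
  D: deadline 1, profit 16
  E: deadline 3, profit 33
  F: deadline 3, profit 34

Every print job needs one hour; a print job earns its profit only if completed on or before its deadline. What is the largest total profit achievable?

145

Take jobs in profit order; each goes to the latest open slot no later than its deadline.
By profit: A(d3,55), B(d2,52), C(d1,38), F(d3,34), E(d3,33), D(d1,16)
A→slot 3; B→slot 2; C→slot 1; F skipped; E skipped; D skipped.
Profit = 38 + 52 + 55 = 145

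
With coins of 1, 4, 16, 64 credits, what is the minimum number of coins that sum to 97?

Use the largest denomination that fits, subtract, and repeat.
97 = 1×64 + 2×16 + 1×1
Total coins = 1 + 2 + 1 = 4

4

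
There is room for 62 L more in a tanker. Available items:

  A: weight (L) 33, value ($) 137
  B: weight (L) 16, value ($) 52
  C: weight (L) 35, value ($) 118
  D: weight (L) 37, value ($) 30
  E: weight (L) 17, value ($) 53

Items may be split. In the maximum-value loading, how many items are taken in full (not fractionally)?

Greedy by value/weight ratio, highest first.
Ratios (sorted): A 4.15, C 3.37, B 3.25, E 3.12, D 0.81
take A (33 @ 137); take 29/35 of C → 97.77. Capacity used 62/62.
1 item(s) taken whole; one partial (take 29/35 of C).

1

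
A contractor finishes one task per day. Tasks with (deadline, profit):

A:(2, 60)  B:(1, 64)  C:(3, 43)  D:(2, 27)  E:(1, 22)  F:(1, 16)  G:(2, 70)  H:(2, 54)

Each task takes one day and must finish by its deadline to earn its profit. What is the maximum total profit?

Sort by profit descending; place each in the latest free slot ≤ its deadline.
Profit order: G=70 B=64 A=60 H=54 C=43 D=27 E=22 F=16
Assign: G→slot 2, B→slot 1, A skipped, H skipped, C→slot 3, D skipped, E skipped, F skipped.
Slots: [1:B] [2:G] [3:C]
Profit = 64 + 70 + 43 = 177

177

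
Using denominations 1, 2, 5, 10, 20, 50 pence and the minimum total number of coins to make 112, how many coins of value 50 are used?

Use the largest denomination that fits, subtract, and repeat.
112 − 2×50→12 − 1×10→2 − 1×2→0
Count of 50: 2

2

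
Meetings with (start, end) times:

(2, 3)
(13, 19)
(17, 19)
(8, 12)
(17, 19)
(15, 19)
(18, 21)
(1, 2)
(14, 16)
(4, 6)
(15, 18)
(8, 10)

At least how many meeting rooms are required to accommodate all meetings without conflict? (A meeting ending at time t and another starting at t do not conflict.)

The answer is the maximum number of intervals overlapping at any instant.
Events (time:±→running): 1:+→1 2:-→0 2:+→1 3:-→0 4:+→1 6:-→0 8:+→1 8:+→2 10:-→1 12:-→0 13:+→1 14:+→2 15:+→3 15:+→4 16:-→3 17:+→4 17:+→5 … peak 5.

5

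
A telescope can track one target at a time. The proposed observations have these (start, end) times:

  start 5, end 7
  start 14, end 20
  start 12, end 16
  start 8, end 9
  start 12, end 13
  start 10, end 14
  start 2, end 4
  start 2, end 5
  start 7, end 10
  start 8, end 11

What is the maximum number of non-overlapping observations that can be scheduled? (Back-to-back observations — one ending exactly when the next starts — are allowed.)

5

Greedy by earliest finish: after sorting by end time, pick each interval compatible with the last pick.
Sorted by end: (2,4)  (2,5)  (5,7)  (8,9)  (7,10)  (8,11)  (12,13)  (10,14)  (12,16)  (14,20)
take (2,4); skip (2,5); take (5,7); take (8,9); skip (7,10); skip (8,11); take (12,13); skip (12,16); take (14,20).
Selected 5 observations.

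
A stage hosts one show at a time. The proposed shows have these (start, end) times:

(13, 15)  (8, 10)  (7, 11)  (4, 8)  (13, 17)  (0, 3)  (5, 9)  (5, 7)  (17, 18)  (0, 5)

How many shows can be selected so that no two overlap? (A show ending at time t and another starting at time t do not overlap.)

Sort by end time and greedily take each interval whose start is ≥ the last chosen end.
Sorted by end: (0,3)  (0,5)  (5,7)  (4,8)  (5,9)  (8,10)  (7,11)  (13,15)  (13,17)  (17,18)
take (0,3); take (5,7); skip (4,8); skip (5,9); take (8,10); take (13,15); take (17,18).
Selected 5 shows.

5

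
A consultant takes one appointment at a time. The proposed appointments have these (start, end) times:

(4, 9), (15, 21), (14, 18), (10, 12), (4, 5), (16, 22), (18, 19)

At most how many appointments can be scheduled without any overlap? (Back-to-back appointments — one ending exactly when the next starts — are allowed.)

Order by finish time; keep every interval that doesn't clash with the previous kept one.
By end time: (4,5), (4,9), (10,12), (14,18), (18,19), (15,21), (16,22).
Pick (4,5); next start ≥ 5 → (10,12); next start ≥ 12 → (14,18); next start ≥ 18 → (18,19).
Selected 4 appointments.

4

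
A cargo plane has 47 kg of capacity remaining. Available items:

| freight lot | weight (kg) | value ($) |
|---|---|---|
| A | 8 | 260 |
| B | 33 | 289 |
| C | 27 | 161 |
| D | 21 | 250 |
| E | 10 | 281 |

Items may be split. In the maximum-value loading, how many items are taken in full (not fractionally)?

Greedy by value/weight ratio, highest first.
Order: A (260/8=32.50) > E (281/10=28.10) > D (250/21=11.90) > B (289/33=8.76) > C (161/27=5.96)
Fill: take A (8 @ 260) → take E (10 @ 281) → take D (21 @ 250) → take 8/33 of B → 70.06; 47/47 used.
3 item(s) taken whole; one partial (take 8/33 of B).

3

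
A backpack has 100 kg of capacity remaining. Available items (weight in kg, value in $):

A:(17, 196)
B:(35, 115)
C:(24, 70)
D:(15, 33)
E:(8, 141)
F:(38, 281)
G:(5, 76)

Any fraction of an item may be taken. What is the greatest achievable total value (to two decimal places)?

799.14

Sort by value per unit weight and fill in that order.
Ratios (sorted): E 17.62, G 15.20, A 11.53, F 7.39, B 3.29, C 2.92, D 2.20
take E (8 @ 141); take G (5 @ 76); take A (17 @ 196); take F (38 @ 281); take 32/35 of B → 105.14. Capacity used 100/100.
Total value = 799.14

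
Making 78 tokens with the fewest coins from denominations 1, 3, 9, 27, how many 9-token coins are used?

2

78 = 2×27 + 2×9 + 2×3
Count of 9: 2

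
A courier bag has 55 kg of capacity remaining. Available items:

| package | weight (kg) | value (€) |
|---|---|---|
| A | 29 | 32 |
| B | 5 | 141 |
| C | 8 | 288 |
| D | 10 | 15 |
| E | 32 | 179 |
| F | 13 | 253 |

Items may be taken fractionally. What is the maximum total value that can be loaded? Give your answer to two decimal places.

Ratios (sorted): C 36.00, B 28.20, F 19.46, E 5.59, D 1.50, A 1.10
take C (8 @ 288); take B (5 @ 141); take F (13 @ 253); take 29/32 of E → 162.22. Capacity used 55/55.
Total value = 844.22

844.22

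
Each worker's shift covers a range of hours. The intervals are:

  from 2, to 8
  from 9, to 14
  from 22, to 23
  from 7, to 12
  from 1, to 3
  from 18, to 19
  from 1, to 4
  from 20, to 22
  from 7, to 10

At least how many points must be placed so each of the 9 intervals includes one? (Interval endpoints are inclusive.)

4

Sort by right endpoint; whenever an interval is uncovered, place a point at its right end.
Sorted: [1,3] [1,4] [2,8] [7,10] [7,12] [9,14] [18,19] [20,22] [22,23]
{[1,3],[1,4],[2,8]} hit by 3; {[7,10],[7,12],[9,14]} hit by 10; {[18,19]} hit by 19; {[20,22],[22,23]} hit by 22.
Points: 3, 10, 19, 22 (4 total).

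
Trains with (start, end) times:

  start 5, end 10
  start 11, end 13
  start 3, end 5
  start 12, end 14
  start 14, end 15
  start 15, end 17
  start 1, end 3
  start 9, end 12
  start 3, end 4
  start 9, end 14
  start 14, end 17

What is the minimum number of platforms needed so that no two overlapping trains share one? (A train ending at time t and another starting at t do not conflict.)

Events (time:±→running): 1:+→1 3:-→0 3:+→1 3:+→2 4:-→1 5:-→0 5:+→1 9:+→2 9:+→3 … peak 3.

3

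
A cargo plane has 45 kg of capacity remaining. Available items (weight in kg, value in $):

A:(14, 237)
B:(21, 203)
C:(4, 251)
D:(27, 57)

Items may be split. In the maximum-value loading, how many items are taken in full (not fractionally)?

Ratios (sorted): C 62.75, A 16.93, B 9.67, D 2.11
take C (4 @ 251); take A (14 @ 237); take B (21 @ 203); take 6/27 of D → 12.67. Capacity used 45/45.
3 item(s) taken whole; one partial (take 6/27 of D).

3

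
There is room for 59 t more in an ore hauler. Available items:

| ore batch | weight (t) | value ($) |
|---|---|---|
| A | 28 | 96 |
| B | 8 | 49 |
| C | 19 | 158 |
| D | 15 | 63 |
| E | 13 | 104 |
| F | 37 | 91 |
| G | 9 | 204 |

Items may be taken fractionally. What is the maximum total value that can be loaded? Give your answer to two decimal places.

557.00

Sort by value per unit weight and fill in that order.
Ratios (sorted): G 22.67, C 8.32, E 8.00, B 6.12, D 4.20, A 3.43, F 2.46
take G (9 @ 204); take C (19 @ 158); take E (13 @ 104); take B (8 @ 49); take 10/15 of D → 42.00. Capacity used 59/59.
Total value = 557.00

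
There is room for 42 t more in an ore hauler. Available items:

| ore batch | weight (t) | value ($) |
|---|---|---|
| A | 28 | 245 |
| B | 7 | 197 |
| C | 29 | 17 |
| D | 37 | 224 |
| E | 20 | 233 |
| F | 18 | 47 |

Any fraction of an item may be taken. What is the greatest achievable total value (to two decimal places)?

561.25

Greedy by value/weight ratio, highest first.
Order: B (197/7=28.14) > E (233/20=11.65) > A (245/28=8.75) > D (224/37=6.05) > F (47/18=2.61) > C (17/29=0.59)
Fill: take B (7 @ 197) → take E (20 @ 233) → take 15/28 of A → 131.25; 42/42 used.
Total value = 561.25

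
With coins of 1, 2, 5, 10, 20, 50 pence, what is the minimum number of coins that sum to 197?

Greedy: take as many of the largest coin as possible, then repeat with the remainder.
197 − 3×50→47 − 2×20→7 − 1×5→2 − 1×2→0
Total coins = 3 + 2 + 1 + 1 = 7

7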